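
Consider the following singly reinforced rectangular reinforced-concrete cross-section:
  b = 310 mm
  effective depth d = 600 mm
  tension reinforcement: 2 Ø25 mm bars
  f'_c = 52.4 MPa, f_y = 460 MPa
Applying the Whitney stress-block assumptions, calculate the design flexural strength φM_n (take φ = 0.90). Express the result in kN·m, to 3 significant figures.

A_s = 2 × 491 = 982 mm².
T = A_s f_y = 982 × 460 = 451720 N = 451.72 kN.
From C = T: a = T/(0.85 f'_c b) = 451720/(0.85 × 52.4 × 310) = 32.72 mm.
M_n = T(d − a/2) = 451.72 kN × (600 − 16.36) mm = 263.64 kN·m.
φM_n = 0.90 × 263.64 = 237.28 kN·m.

φM_n ≈ 237 kN·m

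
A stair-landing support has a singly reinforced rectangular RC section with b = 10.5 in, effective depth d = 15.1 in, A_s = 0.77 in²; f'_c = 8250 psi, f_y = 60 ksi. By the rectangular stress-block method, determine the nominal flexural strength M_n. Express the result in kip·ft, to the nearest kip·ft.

M_n ≈ 57 kip·ft

T = A_s f_y = 0.77 × 60 = 46.2 kips.
a = T/(0.85 f'_c b) = 46.2/(0.85 × 8.25 × 10.5) = 0.627 in.
M_n = T(d − a/2) = 46.2 × (15.1 − 0.3135) = 683.1 kip·in = 683.1/12 = 56.93 kip·ft.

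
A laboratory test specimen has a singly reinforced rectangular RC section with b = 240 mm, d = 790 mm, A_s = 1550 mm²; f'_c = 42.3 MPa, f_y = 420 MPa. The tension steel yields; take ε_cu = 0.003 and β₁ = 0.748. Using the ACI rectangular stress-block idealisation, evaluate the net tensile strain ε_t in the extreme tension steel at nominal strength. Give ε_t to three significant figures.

ε_t ≈ 0.0205

a = A_s f_y/(0.85 f'_c b) = 75.44 mm.
β₁ = 0.748, so c = a/β₁ = 75.44/0.748 = 100.86 mm.
From the linear strain diagram with ε_cu = 0.003: ε_t = 0.003 (d − c)/c = 0.003 × (790 − 100.86)/100.86 = 0.0205.
Since ε_t ≥ 0.005, the section is tension-controlled.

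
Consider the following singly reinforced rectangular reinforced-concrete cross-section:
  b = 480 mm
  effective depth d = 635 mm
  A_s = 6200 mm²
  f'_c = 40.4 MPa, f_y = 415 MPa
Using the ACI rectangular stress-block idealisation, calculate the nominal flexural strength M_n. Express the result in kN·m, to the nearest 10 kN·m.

T = A_s f_y = 6200 × 415 = 2573000 N = 2573 kN.
From C = T: a = T/(0.85 f'_c b) = 2573000/(0.85 × 40.4 × 480) = 156.10 mm.
M_n = T(d − a/2) = 2573 kN × (635 − 78.05) mm = 1433.03 kN·m.

M_n ≈ 1430 kN·m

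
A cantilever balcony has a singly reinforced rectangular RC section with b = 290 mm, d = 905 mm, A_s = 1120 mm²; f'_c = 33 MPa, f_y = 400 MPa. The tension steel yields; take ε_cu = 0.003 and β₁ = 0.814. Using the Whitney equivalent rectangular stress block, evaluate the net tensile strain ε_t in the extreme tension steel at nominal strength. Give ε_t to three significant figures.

ε_t ≈ 0.0371

a = A_s f_y/(0.85 f'_c b) = 55.07 mm.
β₁ = 0.814, so c = a/β₁ = 55.07/0.814 = 67.65 mm.
From the linear strain diagram with ε_cu = 0.003: ε_t = 0.003 (d − c)/c = 0.003 × (905 − 67.65)/67.65 = 0.0371.
Since ε_t ≥ 0.005, the section is tension-controlled.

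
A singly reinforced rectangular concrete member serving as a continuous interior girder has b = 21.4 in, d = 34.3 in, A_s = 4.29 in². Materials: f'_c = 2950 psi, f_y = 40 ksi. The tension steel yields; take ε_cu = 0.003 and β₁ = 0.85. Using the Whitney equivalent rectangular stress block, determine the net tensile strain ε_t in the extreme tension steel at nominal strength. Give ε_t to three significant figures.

a = A_s f_y/(0.85 f'_c b) = 3.198 in.
β₁ = 0.85, so c = a/β₁ = 3.198/0.85 = 3.762 in.
From the linear strain diagram with ε_cu = 0.003: ε_t = 0.003 (d − c)/c = 0.003 × (34.3 − 3.762)/3.762 = 0.0244.
Since ε_t ≥ 0.005, the section is tension-controlled.

ε_t ≈ 0.0244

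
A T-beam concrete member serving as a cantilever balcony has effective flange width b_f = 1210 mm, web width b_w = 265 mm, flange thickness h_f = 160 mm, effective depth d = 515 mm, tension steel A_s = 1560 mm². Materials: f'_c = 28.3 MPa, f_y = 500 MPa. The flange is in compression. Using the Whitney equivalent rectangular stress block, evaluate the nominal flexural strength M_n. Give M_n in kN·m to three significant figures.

Tension: T = A_s f_y = 1560 × 500 = 780000 N.
Try a within the flange: a = T/(0.85 f'_c b_f) = 780000/(0.85 × 28.3 × 1210) = 26.80 mm.
Since a = 26.80 ≤ h_f = 160 mm, the stress block lies entirely in the flange; analyse as a rectangular beam of width b_f.
M_n = T(d − a/2) = 780000 × (515 − 13.4) = 391.25 × 10⁶ N·mm.
M_n = 391.25 kN·m.

M_n ≈ 391 kN·m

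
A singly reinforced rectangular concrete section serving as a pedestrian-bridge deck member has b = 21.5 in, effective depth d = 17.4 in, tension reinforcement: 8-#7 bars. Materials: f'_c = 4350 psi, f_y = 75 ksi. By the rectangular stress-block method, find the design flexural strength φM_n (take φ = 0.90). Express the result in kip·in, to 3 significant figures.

φM_n ≈ 4900 kip·in

A_s = 8 × 0.6 = 4.8 in².
T = A_s f_y = 4.8 × 75 = 360 kips.
a = T/(0.85 f'_c b) = 360/(0.85 × 4.35 × 21.5) = 4.529 in.
M_n = T(d − a/2) = 360 × (17.4 − 2.2645) = 5448.8 kip·in.
φM_n = 0.90 × 5448.8 = 4903.9 kip·in.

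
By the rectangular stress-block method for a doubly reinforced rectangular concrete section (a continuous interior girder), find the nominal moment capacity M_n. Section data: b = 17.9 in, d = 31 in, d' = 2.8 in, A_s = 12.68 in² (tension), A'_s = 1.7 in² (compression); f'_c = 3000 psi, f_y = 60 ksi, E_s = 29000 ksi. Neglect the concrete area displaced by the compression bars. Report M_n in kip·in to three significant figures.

Assume both steels yield.
a = (A_s − A'_s) f_y/(0.85 f'_c b) = (12.68 − 1.7) × 60/(0.85 × 3 × 17.9) = 14.433 in.
c = a/β₁ = 14.433/0.85 = 16.980 in; ε'_s = 0.003(c − d')/c = 0.0025 ≥ ε_y = 0.0021, so the compression steel yields.
M_n = (A_s − A'_s) f_y (d − a/2) + A'_s f_y (d − d') = 658.8 × (31 − 7.2165) + 102 × (31 − 2.8) = 15668.6 + 2876.4 = 18545.0 kip·in.

M_n ≈ 18500 kip·in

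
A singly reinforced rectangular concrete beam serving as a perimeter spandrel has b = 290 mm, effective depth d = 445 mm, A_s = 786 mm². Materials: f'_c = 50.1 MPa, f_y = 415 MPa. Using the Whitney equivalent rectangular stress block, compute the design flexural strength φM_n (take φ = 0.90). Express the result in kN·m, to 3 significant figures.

φM_n ≈ 127 kN·m

T = A_s f_y = 786 × 415 = 326190 N = 326.19 kN.
From C = T: a = T/(0.85 f'_c b) = 326190/(0.85 × 50.1 × 290) = 26.41 mm.
M_n = T(d − a/2) = 326.19 kN × (445 − 13.205) mm = 140.85 kN·m.
φM_n = 0.90 × 140.85 = 126.77 kN·m.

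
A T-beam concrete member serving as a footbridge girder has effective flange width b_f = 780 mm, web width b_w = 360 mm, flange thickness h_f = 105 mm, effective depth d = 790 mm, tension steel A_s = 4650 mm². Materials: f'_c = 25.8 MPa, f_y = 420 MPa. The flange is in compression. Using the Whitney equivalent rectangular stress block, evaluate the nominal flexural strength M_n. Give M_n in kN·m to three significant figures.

Tension: T = A_s f_y = 4650 × 420 = 1953000 N.
Try a within the flange: a = T/(0.85 f'_c b_f) = 1953000/(0.85 × 25.8 × 780) = 114.17 mm.
a = 114.17 > h_f = 105 mm: the block extends into the web. Split into flange-overhang and web parts.
C_f = 0.85 f'_c (b_f − b_w) h_f = 0.85 × 25.8 × (780 − 360) × 105 = 967113 N.
Remaining web compression depth: a_w = (T − C_f)/(0.85 f'_c b_w) = (1953000 − 967113)/(0.85 × 25.8 × 360) = 124.88 mm.
M_n = C_f(d − h_f/2) + (T − C_f)(d − a_w/2) = 967113 × (790 − 52.5) + 985887 × (790 − 62.44) = 713.25 + 717.29 = 1430.54 × 10⁶ N·mm.
M_n = 1430.54 kN·m.

M_n ≈ 1430 kN·m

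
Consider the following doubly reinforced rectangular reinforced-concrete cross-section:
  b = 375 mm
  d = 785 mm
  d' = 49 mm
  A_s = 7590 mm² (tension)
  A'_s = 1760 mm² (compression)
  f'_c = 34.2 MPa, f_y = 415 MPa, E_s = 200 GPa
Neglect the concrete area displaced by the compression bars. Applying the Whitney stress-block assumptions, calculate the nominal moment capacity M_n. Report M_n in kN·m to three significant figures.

Assume both tension and compression steel yield.
Net tension couple steel: A_s − A'_s = 5830 mm².
a = (A_s − A'_s) f_y / (0.85 f'_c b) = 2419450/(0.85 × 34.2 × 375) = 221.94 mm.
c = a/β₁ = 221.94/0.806 = 275.36 mm; ε'_s = 0.003(c − d')/c = 0.0025 ≥ f_y/E_s = 0.0021, so compression steel does yield.
M_n = (A_s − A'_s) f_y (d − a/2) + A'_s f_y (d − d') = [2419450 × (785 − 110.97) + 730400 × (785 − 49)] × 10⁻⁶ = 1630.78 + 537.57 = 2168.35 kN·m.

M_n ≈ 2170 kN·m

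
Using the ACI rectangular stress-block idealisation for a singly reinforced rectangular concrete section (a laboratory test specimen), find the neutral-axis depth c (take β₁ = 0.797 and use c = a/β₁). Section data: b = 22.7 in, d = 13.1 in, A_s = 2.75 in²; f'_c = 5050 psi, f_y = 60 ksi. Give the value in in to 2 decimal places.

c ≈ 2.12 in

T = A_s f_y = 2.75 × 60 = 165 kips.
a = T/(0.85 f'_c b) = 165/(0.85 × 5.05 × 22.7) = 1.6934 in.
With β₁ = 0.797, c = a/β₁ = 1.6934/0.797 = 2.12 in.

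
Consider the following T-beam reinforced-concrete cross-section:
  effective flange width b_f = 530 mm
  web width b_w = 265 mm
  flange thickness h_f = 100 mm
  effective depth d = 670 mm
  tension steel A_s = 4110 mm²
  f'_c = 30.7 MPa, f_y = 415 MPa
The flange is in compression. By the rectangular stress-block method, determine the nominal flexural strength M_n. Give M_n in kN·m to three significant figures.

M_n ≈ 1030 kN·m

Tension: T = A_s f_y = 4110 × 415 = 1705650 N.
Try a within the flange: a = T/(0.85 f'_c b_f) = 1705650/(0.85 × 30.7 × 530) = 123.33 mm.
a = 123.33 > h_f = 100 mm: the block extends into the web. Split into flange-overhang and web parts.
C_f = 0.85 f'_c (b_f − b_w) h_f = 0.85 × 30.7 × (530 − 265) × 100 = 691518 N.
Remaining web compression depth: a_w = (T − C_f)/(0.85 f'_c b_w) = (1705650 − 691518)/(0.85 × 30.7 × 265) = 146.65 mm.
M_n = C_f(d − h_f/2) + (T − C_f)(d − a_w/2) = 691518 × (670 − 50) + 1014132 × (670 − 73.325) = 428.74 + 605.11 = 1033.85 × 10⁶ N·mm.
M_n = 1033.85 kN·m.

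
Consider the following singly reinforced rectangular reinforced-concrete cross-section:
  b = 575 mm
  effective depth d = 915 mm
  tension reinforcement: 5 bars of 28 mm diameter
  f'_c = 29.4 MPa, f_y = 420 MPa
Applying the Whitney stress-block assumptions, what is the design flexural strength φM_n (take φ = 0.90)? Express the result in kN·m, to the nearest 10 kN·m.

φM_n ≈ 1010 kN·m

A_s = 5 × 616 = 3080 mm².
T = A_s f_y = 3080 × 420 = 1293600 N = 1293.6 kN.
From C = T: a = T/(0.85 f'_c b) = 1293600/(0.85 × 29.4 × 575) = 90.03 mm.
M_n = T(d − a/2) = 1293.6 kN × (915 − 45.015) mm = 1125.41 kN·m.
φM_n = 0.90 × 1125.41 = 1012.87 kN·m.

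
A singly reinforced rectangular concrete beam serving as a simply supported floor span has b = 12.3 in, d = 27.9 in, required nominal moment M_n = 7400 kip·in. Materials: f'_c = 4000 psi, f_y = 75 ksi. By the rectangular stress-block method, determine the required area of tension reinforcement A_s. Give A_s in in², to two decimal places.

A_s ≈ 4.07 in²

From M_n = 0.85 f'_c a b (d − a/2):
a = d − √(d² − 2M_n/(0.85 f'_c b)) = 27.9 − √(27.9² − 2 × 7400/(0.85 × 4 × 12.3)) = 7.296 in.
A_s = 0.85 f'_c a b / f_y = 0.85 × 4 × 7.296 × 12.3 / 75 = 4.068 in².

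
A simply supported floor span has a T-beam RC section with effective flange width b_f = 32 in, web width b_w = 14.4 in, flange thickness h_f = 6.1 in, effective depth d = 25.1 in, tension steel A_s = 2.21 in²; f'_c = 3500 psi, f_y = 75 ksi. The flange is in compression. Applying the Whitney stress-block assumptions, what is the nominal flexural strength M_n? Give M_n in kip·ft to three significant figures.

Tension: T = A_s f_y = 2.21 × 75 = 165.75 kips.
Try a within the flange: a = T/(0.85 f'_c b_f) = 165.75/(0.85 × 3.5 × 32) = 1.741 in.
Since a = 1.741 ≤ h_f = 6.1 in, the stress block lies entirely in the flange; analyse as a rectangular beam of width b_f.
M_n = T(d − a/2) = 165.75 × (25.1 − 0.8705) = 4016.0 kip·in.
M_n = 4016.0/12 = 334.67 kip·ft.

M_n ≈ 335 kip·ft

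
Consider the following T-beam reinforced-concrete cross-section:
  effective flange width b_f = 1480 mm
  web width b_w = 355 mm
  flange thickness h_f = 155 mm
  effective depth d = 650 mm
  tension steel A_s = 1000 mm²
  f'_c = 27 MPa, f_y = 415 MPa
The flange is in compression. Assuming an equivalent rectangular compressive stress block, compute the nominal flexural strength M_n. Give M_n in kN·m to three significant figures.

M_n ≈ 267 kN·m

Tension: T = A_s f_y = 1000 × 415 = 415000 N.
Try a within the flange: a = T/(0.85 f'_c b_f) = 415000/(0.85 × 27 × 1480) = 12.22 mm.
Since a = 12.22 ≤ h_f = 155 mm, the stress block lies entirely in the flange; analyse as a rectangular beam of width b_f.
M_n = T(d − a/2) = 415000 × (650 − 6.11) = 267.21 × 10⁶ N·mm.
M_n = 267.21 kN·m.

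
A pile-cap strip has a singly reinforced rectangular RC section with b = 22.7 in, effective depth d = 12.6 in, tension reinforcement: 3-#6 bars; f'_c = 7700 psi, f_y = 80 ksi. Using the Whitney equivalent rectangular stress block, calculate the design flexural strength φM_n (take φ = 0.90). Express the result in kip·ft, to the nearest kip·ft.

A_s = 3 × 0.44 = 1.32 in².
T = A_s f_y = 1.32 × 80 = 105.6 kips.
a = T/(0.85 f'_c b) = 105.6/(0.85 × 7.7 × 22.7) = 0.711 in.
M_n = T(d − a/2) = 105.6 × (12.6 − 0.3555) = 1293.0 kip·in = 1293.0/12 = 107.75 kip·ft.
φM_n = 0.90 × 107.75 = 96.98 kip·ft.

φM_n ≈ 97 kip·ft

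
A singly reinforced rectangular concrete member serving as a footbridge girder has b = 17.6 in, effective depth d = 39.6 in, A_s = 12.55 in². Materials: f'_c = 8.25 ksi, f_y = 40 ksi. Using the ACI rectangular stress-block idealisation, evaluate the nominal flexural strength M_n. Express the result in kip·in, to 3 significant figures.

M_n ≈ 18900 kip·in

T = A_s f_y = 12.55 × 40 = 502 kips.
a = T/(0.85 f'_c b) = 502/(0.85 × 8.25 × 17.6) = 4.067 in.
M_n = T(d − a/2) = 502 × (39.6 − 2.0335) = 18858.4 kip·in.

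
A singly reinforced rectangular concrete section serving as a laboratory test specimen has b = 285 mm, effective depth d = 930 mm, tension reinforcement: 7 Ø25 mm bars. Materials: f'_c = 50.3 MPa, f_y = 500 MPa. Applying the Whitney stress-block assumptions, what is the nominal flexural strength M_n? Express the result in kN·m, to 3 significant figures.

A_s = 7 × 491 = 3437 mm².
T = A_s f_y = 3437 × 500 = 1718500 N = 1718.5 kN.
From C = T: a = T/(0.85 f'_c b) = 1718500/(0.85 × 50.3 × 285) = 141.03 mm.
M_n = T(d − a/2) = 1718.5 kN × (930 − 70.515) mm = 1477.02 kN·m.

M_n ≈ 1480 kN·m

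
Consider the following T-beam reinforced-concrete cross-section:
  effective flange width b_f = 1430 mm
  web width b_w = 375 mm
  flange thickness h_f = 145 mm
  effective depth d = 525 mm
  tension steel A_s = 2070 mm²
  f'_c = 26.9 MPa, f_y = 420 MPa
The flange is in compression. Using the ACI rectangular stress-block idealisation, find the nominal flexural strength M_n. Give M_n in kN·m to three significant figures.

M_n ≈ 445 kN·m

Tension: T = A_s f_y = 2070 × 420 = 869400 N.
Try a within the flange: a = T/(0.85 f'_c b_f) = 869400/(0.85 × 26.9 × 1430) = 26.59 mm.
Since a = 26.59 ≤ h_f = 145 mm, the stress block lies entirely in the flange; analyse as a rectangular beam of width b_f.
M_n = T(d − a/2) = 869400 × (525 − 13.295) = 444.88 × 10⁶ N·mm.
M_n = 444.88 kN·m.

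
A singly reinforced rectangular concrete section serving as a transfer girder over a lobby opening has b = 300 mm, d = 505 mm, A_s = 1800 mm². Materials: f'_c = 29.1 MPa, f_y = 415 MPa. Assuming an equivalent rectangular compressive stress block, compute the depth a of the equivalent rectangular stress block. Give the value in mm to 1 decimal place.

T = A_s f_y = 1800 × 415 = 747000 N = 747 kN.
Setting C = 0.85 f'_c a b equal to T: a = 747000/(0.85 × 29.1 × 300) = 100.7 mm.

a ≈ 100.7 mm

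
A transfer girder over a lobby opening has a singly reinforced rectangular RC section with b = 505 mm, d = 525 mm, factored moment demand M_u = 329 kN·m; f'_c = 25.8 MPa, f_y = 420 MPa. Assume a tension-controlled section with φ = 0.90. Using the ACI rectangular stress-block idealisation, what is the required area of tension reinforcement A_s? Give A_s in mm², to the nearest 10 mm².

A_s ≈ 1770 mm²

M_n = M_u/φ = 329/0.90 = 365.556 kN·m.
With M_n = 0.85 f'_c a b (d − a/2), solve the quadratic for a:
a = d − √(d² − 2M_n/(0.85 f'_c b)) = 525 − √(525² − 2 × 365.556×10⁶/(0.85 × 25.8 × 505)) = 67.17 mm.
A_s = 0.85 f'_c a b / f_y = 0.85 × 25.8 × 67.17 × 505 / 420 = 1771.2 mm².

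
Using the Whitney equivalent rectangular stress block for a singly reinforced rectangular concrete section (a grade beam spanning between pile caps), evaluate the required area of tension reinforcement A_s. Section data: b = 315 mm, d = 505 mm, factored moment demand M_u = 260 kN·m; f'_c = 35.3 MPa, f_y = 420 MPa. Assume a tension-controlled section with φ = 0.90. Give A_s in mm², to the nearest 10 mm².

A_s ≈ 1460 mm²

M_n = M_u/φ = 260/0.90 = 288.889 kN·m.
With M_n = 0.85 f'_c a b (d − a/2), solve the quadratic for a:
a = d − √(d² − 2M_n/(0.85 f'_c b)) = 505 − √(505² − 2 × 288.889×10⁶/(0.85 × 35.3 × 315)) = 64.67 mm.
A_s = 0.85 f'_c a b / f_y = 0.85 × 35.3 × 64.67 × 315 / 420 = 1455.3 mm².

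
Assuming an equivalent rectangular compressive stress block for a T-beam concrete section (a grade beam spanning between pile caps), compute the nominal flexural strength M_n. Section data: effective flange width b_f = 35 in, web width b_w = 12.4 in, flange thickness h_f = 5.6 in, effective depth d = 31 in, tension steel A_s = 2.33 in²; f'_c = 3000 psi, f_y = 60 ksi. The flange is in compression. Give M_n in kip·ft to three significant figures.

M_n ≈ 352 kip·ft

Tension: T = A_s f_y = 2.33 × 60 = 139.8 kips.
Try a within the flange: a = T/(0.85 f'_c b_f) = 139.8/(0.85 × 3 × 35) = 1.566 in.
Since a = 1.566 ≤ h_f = 5.6 in, the stress block lies entirely in the flange; analyse as a rectangular beam of width b_f.
M_n = T(d − a/2) = 139.8 × (31 − 0.783) = 4224.3 kip·in.
M_n = 4224.3/12 = 352.03 kip·ft.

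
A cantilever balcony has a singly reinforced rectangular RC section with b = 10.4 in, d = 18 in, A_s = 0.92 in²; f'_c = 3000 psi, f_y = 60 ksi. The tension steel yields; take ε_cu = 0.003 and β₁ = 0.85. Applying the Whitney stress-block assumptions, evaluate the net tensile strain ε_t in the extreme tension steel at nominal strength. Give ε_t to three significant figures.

ε_t ≈ 0.0191

a = A_s f_y/(0.85 f'_c b) = 2.081 in.
β₁ = 0.85, so c = a/β₁ = 2.081/0.85 = 2.448 in.
From the linear strain diagram with ε_cu = 0.003: ε_t = 0.003 (d − c)/c = 0.003 × (18 − 2.448)/2.448 = 0.0191.
Since ε_t ≥ 0.005, the section is tension-controlled.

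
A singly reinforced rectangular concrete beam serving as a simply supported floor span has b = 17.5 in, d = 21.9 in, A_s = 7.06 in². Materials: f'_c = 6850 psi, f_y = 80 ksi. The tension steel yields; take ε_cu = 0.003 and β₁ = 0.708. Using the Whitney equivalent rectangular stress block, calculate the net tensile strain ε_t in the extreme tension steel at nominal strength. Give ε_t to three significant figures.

a = A_s f_y/(0.85 f'_c b) = 5.543 in.
β₁ = 0.708, so c = a/β₁ = 5.543/0.708 = 7.829 in.
From the linear strain diagram with ε_cu = 0.003: ε_t = 0.003 (d − c)/c = 0.003 × (21.9 − 7.829)/7.829 = 0.00539.
Since ε_t ≥ 0.005, the section is tension-controlled.

ε_t ≈ 0.00539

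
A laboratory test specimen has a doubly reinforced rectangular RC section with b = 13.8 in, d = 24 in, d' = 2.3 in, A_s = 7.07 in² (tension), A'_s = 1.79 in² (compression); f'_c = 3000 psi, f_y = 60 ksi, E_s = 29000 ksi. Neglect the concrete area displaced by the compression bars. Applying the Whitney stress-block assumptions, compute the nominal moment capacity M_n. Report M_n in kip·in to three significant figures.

M_n ≈ 8510 kip·in

Assume both steels yield.
a = (A_s − A'_s) f_y/(0.85 f'_c b) = (7.07 − 1.79) × 60/(0.85 × 3 × 13.8) = 9.003 in.
c = a/β₁ = 9.003/0.85 = 10.592 in; ε'_s = 0.003(c − d')/c = 0.0023 ≥ ε_y = 0.0021, so the compression steel yields.
M_n = (A_s − A'_s) f_y (d − a/2) + A'_s f_y (d − d') = 316.8 × (24 − 4.5015) + 107.4 × (24 − 2.3) = 6177.1 + 2330.6 = 8507.7 kip·in.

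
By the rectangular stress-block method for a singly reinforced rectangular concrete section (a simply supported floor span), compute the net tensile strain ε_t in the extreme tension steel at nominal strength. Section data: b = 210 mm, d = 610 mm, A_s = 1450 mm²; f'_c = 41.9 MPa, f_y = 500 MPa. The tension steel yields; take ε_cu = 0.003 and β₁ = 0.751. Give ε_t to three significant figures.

a = A_s f_y/(0.85 f'_c b) = 96.94 mm.
β₁ = 0.751, so c = a/β₁ = 96.94/0.751 = 129.08 mm.
From the linear strain diagram with ε_cu = 0.003: ε_t = 0.003 (d − c)/c = 0.003 × (610 − 129.08)/129.08 = 0.0112.
Since ε_t ≥ 0.005, the section is tension-controlled.

ε_t ≈ 0.0112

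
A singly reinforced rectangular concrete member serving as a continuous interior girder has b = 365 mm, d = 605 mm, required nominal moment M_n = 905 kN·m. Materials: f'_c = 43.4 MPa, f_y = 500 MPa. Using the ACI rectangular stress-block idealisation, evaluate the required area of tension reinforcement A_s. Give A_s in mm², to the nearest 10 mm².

With M_n = 0.85 f'_c a b (d − a/2), solve the quadratic for a:
a = d − √(d² − 2M_n/(0.85 f'_c b)) = 605 − √(605² − 2 × 905×10⁶/(0.85 × 43.4 × 365)) = 123.75 mm.
A_s = 0.85 f'_c a b / f_y = 0.85 × 43.4 × 123.75 × 365 / 500 = 3332.6 mm².

A_s ≈ 3330 mm²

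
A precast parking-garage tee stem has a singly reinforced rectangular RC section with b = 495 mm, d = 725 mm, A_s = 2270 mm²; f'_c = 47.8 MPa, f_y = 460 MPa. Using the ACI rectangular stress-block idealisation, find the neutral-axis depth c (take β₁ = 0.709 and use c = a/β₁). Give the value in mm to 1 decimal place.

c ≈ 73.2 mm

T = A_s f_y = 2270 × 460 = 1044200 N = 1044.2 kN.
Setting C = 0.85 f'_c a b equal to T: a = 1044200/(0.85 × 47.8 × 495) = 51.920 mm.
With β₁ = 0.709, c = a/β₁ = 51.920/0.709 = 73.2 mm.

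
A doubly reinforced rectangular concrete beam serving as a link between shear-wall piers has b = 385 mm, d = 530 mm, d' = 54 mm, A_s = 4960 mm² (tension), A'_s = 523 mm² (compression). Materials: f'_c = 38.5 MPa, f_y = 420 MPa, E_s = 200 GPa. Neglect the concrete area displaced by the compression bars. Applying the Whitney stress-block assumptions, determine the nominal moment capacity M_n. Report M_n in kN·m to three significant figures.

Assume both tension and compression steel yield.
Net tension couple steel: A_s − A'_s = 4437 mm².
a = (A_s − A'_s) f_y / (0.85 f'_c b) = 1863540/(0.85 × 38.5 × 385) = 147.91 mm.
c = a/β₁ = 147.91/0.775 = 190.85 mm; ε'_s = 0.003(c − d')/c = 0.0022 ≥ f_y/E_s = 0.0021, so compression steel does yield.
M_n = (A_s − A'_s) f_y (d − a/2) + A'_s f_y (d − d') = [1863540 × (530 − 73.955) + 219660 × (530 − 54)] × 10⁻⁶ = 849.86 + 104.56 = 954.42 kN·m.

M_n ≈ 954 kN·m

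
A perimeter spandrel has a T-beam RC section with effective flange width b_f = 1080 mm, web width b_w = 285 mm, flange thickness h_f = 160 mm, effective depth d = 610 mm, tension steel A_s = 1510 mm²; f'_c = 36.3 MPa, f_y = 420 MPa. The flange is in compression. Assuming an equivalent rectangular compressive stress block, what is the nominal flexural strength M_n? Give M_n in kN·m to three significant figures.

M_n ≈ 381 kN·m

Tension: T = A_s f_y = 1510 × 420 = 634200 N.
Try a within the flange: a = T/(0.85 f'_c b_f) = 634200/(0.85 × 36.3 × 1080) = 19.03 mm.
Since a = 19.03 ≤ h_f = 160 mm, the stress block lies entirely in the flange; analyse as a rectangular beam of width b_f.
M_n = T(d − a/2) = 634200 × (610 − 9.515) = 380.83 × 10⁶ N·mm.
M_n = 380.83 kN·m.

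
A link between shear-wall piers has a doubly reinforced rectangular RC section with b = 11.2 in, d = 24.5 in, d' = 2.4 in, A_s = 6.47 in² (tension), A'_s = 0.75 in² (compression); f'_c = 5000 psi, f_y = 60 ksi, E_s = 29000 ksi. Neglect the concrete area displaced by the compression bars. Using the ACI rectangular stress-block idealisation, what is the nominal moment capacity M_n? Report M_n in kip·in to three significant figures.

Assume both steels yield.
a = (A_s − A'_s) f_y/(0.85 f'_c b) = (6.47 − 0.75) × 60/(0.85 × 5 × 11.2) = 7.210 in.
c = a/β₁ = 7.210/0.8 = 9.013 in; ε'_s = 0.003(c − d')/c = 0.0022 ≥ ε_y = 0.0021, so the compression steel yields.
M_n = (A_s − A'_s) f_y (d − a/2) + A'_s f_y (d − d') = 343.2 × (24.5 − 3.605) + 45 × (24.5 − 2.4) = 7171.2 + 994.5 = 8165.7 kip·in.

M_n ≈ 8170 kip·in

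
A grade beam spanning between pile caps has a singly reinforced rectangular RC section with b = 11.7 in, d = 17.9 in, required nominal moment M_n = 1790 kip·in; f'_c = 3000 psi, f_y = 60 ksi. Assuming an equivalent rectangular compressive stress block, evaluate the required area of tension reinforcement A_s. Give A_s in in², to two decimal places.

From M_n = 0.85 f'_c a b (d − a/2):
a = d − √(d² − 2M_n/(0.85 f'_c b)) = 17.9 − √(17.9² − 2 × 1790/(0.85 × 3 × 11.7)) = 3.743 in.
A_s = 0.85 f'_c a b / f_y = 0.85 × 3 × 3.743 × 11.7 / 60 = 1.861 in².

A_s ≈ 1.86 in²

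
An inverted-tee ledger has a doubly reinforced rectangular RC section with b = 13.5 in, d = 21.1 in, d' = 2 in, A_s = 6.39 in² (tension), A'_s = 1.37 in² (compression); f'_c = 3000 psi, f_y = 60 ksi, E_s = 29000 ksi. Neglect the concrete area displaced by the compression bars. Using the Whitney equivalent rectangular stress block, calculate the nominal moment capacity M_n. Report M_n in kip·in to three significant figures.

Assume both steels yield.
a = (A_s − A'_s) f_y/(0.85 f'_c b) = (6.39 − 1.37) × 60/(0.85 × 3 × 13.5) = 8.749 in.
c = a/β₁ = 8.749/0.85 = 10.293 in; ε'_s = 0.003(c − d')/c = 0.0024 ≥ ε_y = 0.0021, so the compression steel yields.
M_n = (A_s − A'_s) f_y (d − a/2) + A'_s f_y (d − d') = 301.2 × (21.1 − 4.3745) + 82.2 × (21.1 − 2) = 5037.7 + 1570.0 = 6607.7 kip·in.

M_n ≈ 6610 kip·in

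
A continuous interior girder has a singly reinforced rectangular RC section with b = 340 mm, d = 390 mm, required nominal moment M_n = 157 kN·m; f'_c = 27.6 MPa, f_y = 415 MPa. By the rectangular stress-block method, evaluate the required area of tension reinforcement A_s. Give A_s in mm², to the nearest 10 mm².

A_s ≈ 1040 mm²

With M_n = 0.85 f'_c a b (d − a/2), solve the quadratic for a:
a = d − √(d² − 2M_n/(0.85 f'_c b)) = 390 − √(390² − 2 × 157×10⁶/(0.85 × 27.6 × 340)) = 54.24 mm.
A_s = 0.85 f'_c a b / f_y = 0.85 × 27.6 × 54.24 × 340 / 415 = 1042.5 mm².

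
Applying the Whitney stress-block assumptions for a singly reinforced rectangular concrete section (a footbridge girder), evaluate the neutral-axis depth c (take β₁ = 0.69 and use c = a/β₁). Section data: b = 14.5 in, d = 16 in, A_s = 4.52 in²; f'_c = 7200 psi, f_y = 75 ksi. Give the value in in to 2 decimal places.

T = A_s f_y = 4.52 × 75 = 339 kips.
a = T/(0.85 f'_c b) = 339/(0.85 × 7.2 × 14.5) = 3.8201 in.
With β₁ = 0.69, c = a/β₁ = 3.8201/0.69 = 5.54 in.

c ≈ 5.54 in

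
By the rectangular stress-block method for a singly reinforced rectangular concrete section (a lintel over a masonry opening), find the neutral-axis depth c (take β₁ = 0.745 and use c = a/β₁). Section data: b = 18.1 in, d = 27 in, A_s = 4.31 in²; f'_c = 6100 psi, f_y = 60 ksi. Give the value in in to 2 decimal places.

c ≈ 3.70 in

T = A_s f_y = 4.31 × 60 = 258.6 kips.
a = T/(0.85 f'_c b) = 258.6/(0.85 × 6.1 × 18.1) = 2.7555 in.
With β₁ = 0.745, c = a/β₁ = 2.7555/0.745 = 3.70 in.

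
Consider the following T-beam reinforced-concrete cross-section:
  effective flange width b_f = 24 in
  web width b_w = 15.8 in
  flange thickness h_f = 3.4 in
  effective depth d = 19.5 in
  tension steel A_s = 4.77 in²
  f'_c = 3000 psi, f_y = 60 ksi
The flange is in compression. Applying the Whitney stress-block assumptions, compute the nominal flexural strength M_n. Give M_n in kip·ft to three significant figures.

M_n ≈ 407 kip·ft

Tension: T = A_s f_y = 4.77 × 60 = 286.2 kips.
Try a within the flange: a = T/(0.85 f'_c b_f) = 286.2/(0.85 × 3 × 24) = 4.676 in.
a = 4.676 > h_f = 3.4 in: the block extends into the web. Split into flange-overhang and web parts.
C_f = 0.85 f'_c (b_f − b_w) h_f = 0.85 × 3 × (24 − 15.8) × 3.4 = 71.1 kips.
Remaining web compression depth: a_w = (T − C_f)/(0.85 f'_c b_w) = (286.2 − 71.1)/(0.85 × 3 × 15.8) = 5.339 in.
M_n = C_f(d − h_f/2) + (T − C_f)(d − a_w/2) = 71.1 × (19.5 − 1.7) + 215.1 × (19.5 − 2.6695) = 1265.6 + 3620.2 = 4885.8 kip·in.
M_n = 4885.8/12 = 407.15 kip·ft.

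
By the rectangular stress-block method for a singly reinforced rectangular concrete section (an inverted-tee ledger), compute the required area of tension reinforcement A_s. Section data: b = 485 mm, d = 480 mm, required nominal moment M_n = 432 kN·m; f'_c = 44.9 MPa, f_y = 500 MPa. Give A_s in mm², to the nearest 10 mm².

With M_n = 0.85 f'_c a b (d − a/2), solve the quadratic for a:
a = d − √(d² − 2M_n/(0.85 f'_c b)) = 480 − √(480² − 2 × 432×10⁶/(0.85 × 44.9 × 485)) = 51.37 mm.
A_s = 0.85 f'_c a b / f_y = 0.85 × 44.9 × 51.37 × 485 / 500 = 1901.7 mm².

A_s ≈ 1900 mm²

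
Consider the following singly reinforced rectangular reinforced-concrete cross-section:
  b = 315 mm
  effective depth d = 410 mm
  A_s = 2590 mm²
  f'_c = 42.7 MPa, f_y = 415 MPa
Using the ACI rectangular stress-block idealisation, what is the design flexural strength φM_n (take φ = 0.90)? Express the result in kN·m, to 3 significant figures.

φM_n ≈ 351 kN·m

T = A_s f_y = 2590 × 415 = 1074850 N = 1074.85 kN.
From C = T: a = T/(0.85 f'_c b) = 1074850/(0.85 × 42.7 × 315) = 94.01 mm.
M_n = T(d − a/2) = 1074.85 kN × (410 − 47.005) mm = 390.17 kN·m.
φM_n = 0.90 × 390.17 = 351.15 kN·m.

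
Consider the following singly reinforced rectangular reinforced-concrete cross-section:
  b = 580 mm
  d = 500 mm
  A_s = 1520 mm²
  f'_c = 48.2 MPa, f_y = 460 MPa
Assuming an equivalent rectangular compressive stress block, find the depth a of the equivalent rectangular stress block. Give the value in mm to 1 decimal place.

T = A_s f_y = 1520 × 460 = 699200 N = 699.2 kN.
Setting C = 0.85 f'_c a b equal to T: a = 699200/(0.85 × 48.2 × 580) = 29.4 mm.

a ≈ 29.4 mm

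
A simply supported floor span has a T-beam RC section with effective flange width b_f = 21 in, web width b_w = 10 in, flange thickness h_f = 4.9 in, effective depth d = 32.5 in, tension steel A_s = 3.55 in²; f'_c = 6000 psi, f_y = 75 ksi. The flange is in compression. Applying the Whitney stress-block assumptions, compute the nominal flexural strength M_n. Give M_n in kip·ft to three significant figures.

Tension: T = A_s f_y = 3.55 × 75 = 266.25 kips.
Try a within the flange: a = T/(0.85 f'_c b_f) = 266.25/(0.85 × 6 × 21) = 2.486 in.
Since a = 2.486 ≤ h_f = 4.9 in, the stress block lies entirely in the flange; analyse as a rectangular beam of width b_f.
M_n = T(d − a/2) = 266.25 × (32.5 − 1.243) = 8322.2 kip·in.
M_n = 8322.2/12 = 693.52 kip·ft.

M_n ≈ 694 kip·ft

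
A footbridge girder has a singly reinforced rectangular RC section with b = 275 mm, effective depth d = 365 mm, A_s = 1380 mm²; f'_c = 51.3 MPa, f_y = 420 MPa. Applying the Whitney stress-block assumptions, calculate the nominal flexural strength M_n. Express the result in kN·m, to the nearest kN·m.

T = A_s f_y = 1380 × 420 = 579600 N = 579.6 kN.
From C = T: a = T/(0.85 f'_c b) = 579600/(0.85 × 51.3 × 275) = 48.33 mm.
M_n = T(d − a/2) = 579.6 kN × (365 − 24.165) mm = 197.55 kN·m.

M_n ≈ 198 kN·m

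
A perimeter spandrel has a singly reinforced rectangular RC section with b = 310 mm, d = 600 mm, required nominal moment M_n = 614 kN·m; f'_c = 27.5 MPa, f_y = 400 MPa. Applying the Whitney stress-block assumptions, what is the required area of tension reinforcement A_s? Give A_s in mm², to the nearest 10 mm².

With M_n = 0.85 f'_c a b (d − a/2), solve the quadratic for a:
a = d − √(d² − 2M_n/(0.85 f'_c b)) = 600 − √(600² − 2 × 614×10⁶/(0.85 × 27.5 × 310)) = 163.50 mm.
A_s = 0.85 f'_c a b / f_y = 0.85 × 27.5 × 163.50 × 310 / 400 = 2961.9 mm².

A_s ≈ 2960 mm²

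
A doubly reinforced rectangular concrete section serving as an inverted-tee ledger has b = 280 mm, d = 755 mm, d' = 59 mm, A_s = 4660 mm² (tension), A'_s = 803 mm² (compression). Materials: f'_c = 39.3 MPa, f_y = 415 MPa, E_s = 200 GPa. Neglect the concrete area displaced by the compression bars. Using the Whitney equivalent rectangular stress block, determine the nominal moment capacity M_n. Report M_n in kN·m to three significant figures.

Assume both tension and compression steel yield.
Net tension couple steel: A_s − A'_s = 3857 mm².
a = (A_s − A'_s) f_y / (0.85 f'_c b) = 1600655/(0.85 × 39.3 × 280) = 171.13 mm.
c = a/β₁ = 171.13/0.769 = 222.54 mm; ε'_s = 0.003(c − d')/c = 0.0022 ≥ f_y/E_s = 0.0021, so compression steel does yield.
M_n = (A_s − A'_s) f_y (d − a/2) + A'_s f_y (d − d') = [1600655 × (755 − 85.565) + 333245 × (755 − 59)] × 10⁻⁶ = 1071.53 + 231.94 = 1303.47 kN·m.

M_n ≈ 1300 kN·m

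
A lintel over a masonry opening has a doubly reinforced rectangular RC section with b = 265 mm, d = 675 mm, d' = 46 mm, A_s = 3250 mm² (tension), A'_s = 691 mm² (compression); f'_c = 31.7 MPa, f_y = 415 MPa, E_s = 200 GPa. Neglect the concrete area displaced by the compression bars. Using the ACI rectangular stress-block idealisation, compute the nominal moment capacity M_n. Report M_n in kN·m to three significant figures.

Assume both tension and compression steel yield.
Net tension couple steel: A_s − A'_s = 2559 mm².
a = (A_s − A'_s) f_y / (0.85 f'_c b) = 1061985/(0.85 × 31.7 × 265) = 148.73 mm.
c = a/β₁ = 148.73/0.824 = 180.50 mm; ε'_s = 0.003(c − d')/c = 0.0022 ≥ f_y/E_s = 0.0021, so compression steel does yield.
M_n = (A_s − A'_s) f_y (d − a/2) + A'_s f_y (d − d') = [1061985 × (675 − 74.365) + 286765 × (675 − 46)] × 10⁻⁶ = 637.87 + 180.38 = 818.25 kN·m.

M_n ≈ 818 kN·m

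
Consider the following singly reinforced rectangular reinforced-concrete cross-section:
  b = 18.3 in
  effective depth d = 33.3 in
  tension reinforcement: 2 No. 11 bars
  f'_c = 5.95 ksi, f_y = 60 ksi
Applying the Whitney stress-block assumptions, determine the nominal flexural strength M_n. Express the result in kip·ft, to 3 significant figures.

M_n ≈ 504 kip·ft

A_s = 2 × 1.56 = 3.12 in².
T = A_s f_y = 3.12 × 60 = 187.2 kips.
a = T/(0.85 f'_c b) = 187.2/(0.85 × 5.95 × 18.3) = 2.023 in.
M_n = T(d − a/2) = 187.2 × (33.3 − 1.0115) = 6044.4 kip·in = 6044.4/12 = 503.70 kip·ft.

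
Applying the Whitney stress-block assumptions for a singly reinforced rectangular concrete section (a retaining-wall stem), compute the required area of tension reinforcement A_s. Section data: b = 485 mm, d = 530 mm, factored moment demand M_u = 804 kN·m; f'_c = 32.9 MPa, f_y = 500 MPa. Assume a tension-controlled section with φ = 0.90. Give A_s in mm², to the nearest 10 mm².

M_n = M_u/φ = 804/0.90 = 893.333 kN·m.
With M_n = 0.85 f'_c a b (d − a/2), solve the quadratic for a:
a = d − √(d² − 2M_n/(0.85 f'_c b)) = 530 − √(530² − 2 × 893.333×10⁶/(0.85 × 32.9 × 485)) = 143.78 mm.
A_s = 0.85 f'_c a b / f_y = 0.85 × 32.9 × 143.78 × 485 / 500 = 3900.2 mm².

A_s ≈ 3900 mm²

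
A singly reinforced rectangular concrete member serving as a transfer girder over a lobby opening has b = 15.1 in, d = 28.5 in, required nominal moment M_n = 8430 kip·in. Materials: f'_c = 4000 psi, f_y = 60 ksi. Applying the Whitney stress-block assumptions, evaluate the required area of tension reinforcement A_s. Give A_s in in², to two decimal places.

From M_n = 0.85 f'_c a b (d − a/2):
a = d − √(d² − 2M_n/(0.85 f'_c b)) = 28.5 − √(28.5² − 2 × 8430/(0.85 × 4 × 15.1)) = 6.503 in.
A_s = 0.85 f'_c a b / f_y = 0.85 × 4 × 6.503 × 15.1 / 60 = 5.564 in².

A_s ≈ 5.56 in²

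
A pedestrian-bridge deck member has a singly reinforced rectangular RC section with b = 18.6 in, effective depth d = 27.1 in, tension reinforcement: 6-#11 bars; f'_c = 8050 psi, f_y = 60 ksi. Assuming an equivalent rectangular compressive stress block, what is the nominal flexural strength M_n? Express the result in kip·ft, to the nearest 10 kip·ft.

A_s = 6 × 1.56 = 9.36 in².
T = A_s f_y = 9.36 × 60 = 561.6 kips.
a = T/(0.85 f'_c b) = 561.6/(0.85 × 8.05 × 18.6) = 4.413 in.
M_n = T(d − a/2) = 561.6 × (27.1 − 2.2065) = 13980.2 kip·in = 13980.2/12 = 1165.02 kip·ft.

M_n ≈ 1170 kip·ft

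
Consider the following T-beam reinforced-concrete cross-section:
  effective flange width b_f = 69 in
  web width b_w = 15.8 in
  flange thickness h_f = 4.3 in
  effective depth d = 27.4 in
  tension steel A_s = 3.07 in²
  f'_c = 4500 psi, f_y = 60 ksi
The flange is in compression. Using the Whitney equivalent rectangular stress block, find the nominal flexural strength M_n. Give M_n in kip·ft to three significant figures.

Tension: T = A_s f_y = 3.07 × 60 = 184.2 kips.
Try a within the flange: a = T/(0.85 f'_c b_f) = 184.2/(0.85 × 4.5 × 69) = 0.698 in.
Since a = 0.698 ≤ h_f = 4.3 in, the stress block lies entirely in the flange; analyse as a rectangular beam of width b_f.
M_n = T(d − a/2) = 184.2 × (27.4 − 0.349) = 4982.8 kip·in.
M_n = 4982.8/12 = 415.23 kip·ft.

M_n ≈ 415 kip·ft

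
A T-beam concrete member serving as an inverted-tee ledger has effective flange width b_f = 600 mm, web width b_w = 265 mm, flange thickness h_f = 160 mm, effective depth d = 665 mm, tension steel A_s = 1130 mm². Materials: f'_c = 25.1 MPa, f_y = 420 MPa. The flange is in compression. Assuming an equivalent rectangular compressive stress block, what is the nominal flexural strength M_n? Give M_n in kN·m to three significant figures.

Tension: T = A_s f_y = 1130 × 420 = 474600 N.
Try a within the flange: a = T/(0.85 f'_c b_f) = 474600/(0.85 × 25.1 × 600) = 37.08 mm.
Since a = 37.08 ≤ h_f = 160 mm, the stress block lies entirely in the flange; analyse as a rectangular beam of width b_f.
M_n = T(d − a/2) = 474600 × (665 − 18.54) = 306.81 × 10⁶ N·mm.
M_n = 306.81 kN·m.

M_n ≈ 307 kN·m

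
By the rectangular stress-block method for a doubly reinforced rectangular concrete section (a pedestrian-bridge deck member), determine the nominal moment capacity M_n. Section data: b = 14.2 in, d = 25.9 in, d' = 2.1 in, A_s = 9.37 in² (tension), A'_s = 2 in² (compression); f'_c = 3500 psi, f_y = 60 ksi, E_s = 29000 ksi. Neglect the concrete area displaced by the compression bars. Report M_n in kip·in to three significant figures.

Assume both steels yield.
a = (A_s − A'_s) f_y/(0.85 f'_c b) = (9.37 − 2) × 60/(0.85 × 3.5 × 14.2) = 10.468 in.
c = a/β₁ = 10.468/0.85 = 12.315 in; ε'_s = 0.003(c − d')/c = 0.0025 ≥ ε_y = 0.0021, so the compression steel yields.
M_n = (A_s − A'_s) f_y (d − a/2) + A'_s f_y (d − d') = 442.2 × (25.9 − 5.234) + 120 × (25.9 − 2.1) = 9138.5 + 2856.0 = 11994.5 kip·in.

M_n ≈ 12000 kip·in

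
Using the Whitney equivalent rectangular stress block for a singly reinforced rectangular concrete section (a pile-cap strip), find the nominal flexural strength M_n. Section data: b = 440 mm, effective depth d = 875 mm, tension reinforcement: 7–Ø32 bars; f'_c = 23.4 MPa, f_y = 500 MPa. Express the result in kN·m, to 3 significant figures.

M_n ≈ 2010 kN·m

A_s = 7 × 804 = 5628 mm².
T = A_s f_y = 5628 × 500 = 2814000 N = 2814 kN.
From C = T: a = T/(0.85 f'_c b) = 2814000/(0.85 × 23.4 × 440) = 321.54 mm.
M_n = T(d − a/2) = 2814 kN × (875 − 160.77) mm = 2009.84 kN·m.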